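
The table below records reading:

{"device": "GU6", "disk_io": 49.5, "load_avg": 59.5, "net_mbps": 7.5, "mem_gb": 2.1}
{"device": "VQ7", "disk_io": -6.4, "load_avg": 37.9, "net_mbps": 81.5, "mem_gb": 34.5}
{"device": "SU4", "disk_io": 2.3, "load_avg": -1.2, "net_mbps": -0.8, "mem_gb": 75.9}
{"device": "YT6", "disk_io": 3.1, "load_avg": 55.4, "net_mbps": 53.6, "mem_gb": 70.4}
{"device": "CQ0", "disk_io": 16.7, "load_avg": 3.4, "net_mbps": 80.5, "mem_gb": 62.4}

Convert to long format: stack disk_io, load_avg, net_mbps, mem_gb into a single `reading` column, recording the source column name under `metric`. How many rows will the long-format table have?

20

5 device values × 4 melted columns = 20 rows.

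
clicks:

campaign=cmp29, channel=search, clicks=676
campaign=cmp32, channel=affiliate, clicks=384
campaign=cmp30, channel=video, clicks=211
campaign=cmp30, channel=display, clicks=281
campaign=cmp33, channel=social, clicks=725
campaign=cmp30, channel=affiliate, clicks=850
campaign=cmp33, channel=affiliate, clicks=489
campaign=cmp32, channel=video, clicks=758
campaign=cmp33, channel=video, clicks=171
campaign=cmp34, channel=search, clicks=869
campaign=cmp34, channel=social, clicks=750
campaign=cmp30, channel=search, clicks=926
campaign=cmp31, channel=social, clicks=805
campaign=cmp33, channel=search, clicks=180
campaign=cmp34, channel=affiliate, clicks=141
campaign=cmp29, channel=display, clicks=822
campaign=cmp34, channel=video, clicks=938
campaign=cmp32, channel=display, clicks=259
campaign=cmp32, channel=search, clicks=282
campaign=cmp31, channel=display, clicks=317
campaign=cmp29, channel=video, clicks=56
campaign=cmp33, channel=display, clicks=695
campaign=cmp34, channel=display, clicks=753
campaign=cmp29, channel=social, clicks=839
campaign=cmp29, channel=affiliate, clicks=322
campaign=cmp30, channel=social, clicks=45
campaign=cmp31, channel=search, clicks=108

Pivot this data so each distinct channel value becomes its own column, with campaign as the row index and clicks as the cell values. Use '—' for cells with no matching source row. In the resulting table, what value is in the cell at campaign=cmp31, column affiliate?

No long-format row has campaign=cmp31 and channel=affiliate, so the cell is —.

—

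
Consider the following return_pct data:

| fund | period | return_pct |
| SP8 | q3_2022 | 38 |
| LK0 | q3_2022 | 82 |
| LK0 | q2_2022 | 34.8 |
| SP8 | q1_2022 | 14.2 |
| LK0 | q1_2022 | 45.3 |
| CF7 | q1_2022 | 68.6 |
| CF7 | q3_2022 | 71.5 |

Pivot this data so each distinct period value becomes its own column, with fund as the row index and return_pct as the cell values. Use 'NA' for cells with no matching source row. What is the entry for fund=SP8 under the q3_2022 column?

The long row with fund=SP8, period=q3_2022 has return_pct=38.

38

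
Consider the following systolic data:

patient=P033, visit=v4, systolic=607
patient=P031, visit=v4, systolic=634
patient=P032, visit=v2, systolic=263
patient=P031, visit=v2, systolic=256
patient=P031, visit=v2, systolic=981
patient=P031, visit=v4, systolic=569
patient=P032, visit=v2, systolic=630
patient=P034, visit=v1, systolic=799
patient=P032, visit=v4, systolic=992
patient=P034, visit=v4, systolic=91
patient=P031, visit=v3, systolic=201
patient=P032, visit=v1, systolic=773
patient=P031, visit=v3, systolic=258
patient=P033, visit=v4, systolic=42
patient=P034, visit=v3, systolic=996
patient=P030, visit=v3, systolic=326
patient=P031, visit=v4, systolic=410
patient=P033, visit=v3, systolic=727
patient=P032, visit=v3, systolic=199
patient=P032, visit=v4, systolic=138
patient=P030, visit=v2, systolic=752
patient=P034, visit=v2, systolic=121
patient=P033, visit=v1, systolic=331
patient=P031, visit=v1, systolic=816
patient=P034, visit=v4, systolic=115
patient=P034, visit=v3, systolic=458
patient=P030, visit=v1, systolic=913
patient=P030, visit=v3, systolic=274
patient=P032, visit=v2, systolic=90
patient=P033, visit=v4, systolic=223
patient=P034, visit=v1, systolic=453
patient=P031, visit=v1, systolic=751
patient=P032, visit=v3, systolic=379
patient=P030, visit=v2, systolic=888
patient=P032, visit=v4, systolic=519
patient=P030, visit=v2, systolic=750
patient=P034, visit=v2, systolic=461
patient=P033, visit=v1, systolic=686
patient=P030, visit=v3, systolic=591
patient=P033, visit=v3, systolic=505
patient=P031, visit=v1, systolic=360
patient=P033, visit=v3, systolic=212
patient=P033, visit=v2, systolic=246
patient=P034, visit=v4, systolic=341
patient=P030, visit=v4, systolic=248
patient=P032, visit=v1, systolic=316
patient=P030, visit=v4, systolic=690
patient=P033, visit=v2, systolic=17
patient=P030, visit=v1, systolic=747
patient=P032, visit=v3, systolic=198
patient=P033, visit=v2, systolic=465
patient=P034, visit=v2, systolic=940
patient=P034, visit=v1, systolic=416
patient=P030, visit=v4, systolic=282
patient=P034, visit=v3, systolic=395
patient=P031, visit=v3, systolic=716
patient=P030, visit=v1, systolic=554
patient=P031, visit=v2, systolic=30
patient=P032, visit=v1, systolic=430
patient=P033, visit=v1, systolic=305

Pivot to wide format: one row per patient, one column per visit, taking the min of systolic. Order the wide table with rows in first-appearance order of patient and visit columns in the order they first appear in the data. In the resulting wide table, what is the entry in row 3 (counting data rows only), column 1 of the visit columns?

With rows in first-appearance order of patient, row 3 is patient=P032. visit columns in first-appearance order: v4, v2, v1, v3; column 1 is v4.
Long rows with patient=P032, visit=v4: min(992, 138, 519) = 138.

138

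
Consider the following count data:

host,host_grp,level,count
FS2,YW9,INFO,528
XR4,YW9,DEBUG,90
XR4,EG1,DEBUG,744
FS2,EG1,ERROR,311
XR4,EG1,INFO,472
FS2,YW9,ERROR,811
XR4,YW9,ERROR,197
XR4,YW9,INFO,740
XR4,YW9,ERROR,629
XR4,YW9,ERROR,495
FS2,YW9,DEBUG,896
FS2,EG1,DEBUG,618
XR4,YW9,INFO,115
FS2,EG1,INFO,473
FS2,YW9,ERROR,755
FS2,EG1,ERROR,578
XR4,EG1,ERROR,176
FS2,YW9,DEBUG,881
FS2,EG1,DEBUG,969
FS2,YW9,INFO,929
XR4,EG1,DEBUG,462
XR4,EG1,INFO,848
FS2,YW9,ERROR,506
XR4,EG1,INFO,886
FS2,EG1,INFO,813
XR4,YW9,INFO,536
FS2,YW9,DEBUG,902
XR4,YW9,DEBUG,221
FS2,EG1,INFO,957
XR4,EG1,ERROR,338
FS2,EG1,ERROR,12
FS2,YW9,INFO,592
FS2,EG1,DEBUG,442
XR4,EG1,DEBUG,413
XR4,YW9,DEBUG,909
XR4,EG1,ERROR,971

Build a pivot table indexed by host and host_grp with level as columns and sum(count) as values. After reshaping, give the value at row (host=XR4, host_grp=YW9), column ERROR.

Rows with host=XR4, host_grp=YW9 and level=ERROR: count values are 197, 629, 495.
197 + 629 + 495 = 1321.

1321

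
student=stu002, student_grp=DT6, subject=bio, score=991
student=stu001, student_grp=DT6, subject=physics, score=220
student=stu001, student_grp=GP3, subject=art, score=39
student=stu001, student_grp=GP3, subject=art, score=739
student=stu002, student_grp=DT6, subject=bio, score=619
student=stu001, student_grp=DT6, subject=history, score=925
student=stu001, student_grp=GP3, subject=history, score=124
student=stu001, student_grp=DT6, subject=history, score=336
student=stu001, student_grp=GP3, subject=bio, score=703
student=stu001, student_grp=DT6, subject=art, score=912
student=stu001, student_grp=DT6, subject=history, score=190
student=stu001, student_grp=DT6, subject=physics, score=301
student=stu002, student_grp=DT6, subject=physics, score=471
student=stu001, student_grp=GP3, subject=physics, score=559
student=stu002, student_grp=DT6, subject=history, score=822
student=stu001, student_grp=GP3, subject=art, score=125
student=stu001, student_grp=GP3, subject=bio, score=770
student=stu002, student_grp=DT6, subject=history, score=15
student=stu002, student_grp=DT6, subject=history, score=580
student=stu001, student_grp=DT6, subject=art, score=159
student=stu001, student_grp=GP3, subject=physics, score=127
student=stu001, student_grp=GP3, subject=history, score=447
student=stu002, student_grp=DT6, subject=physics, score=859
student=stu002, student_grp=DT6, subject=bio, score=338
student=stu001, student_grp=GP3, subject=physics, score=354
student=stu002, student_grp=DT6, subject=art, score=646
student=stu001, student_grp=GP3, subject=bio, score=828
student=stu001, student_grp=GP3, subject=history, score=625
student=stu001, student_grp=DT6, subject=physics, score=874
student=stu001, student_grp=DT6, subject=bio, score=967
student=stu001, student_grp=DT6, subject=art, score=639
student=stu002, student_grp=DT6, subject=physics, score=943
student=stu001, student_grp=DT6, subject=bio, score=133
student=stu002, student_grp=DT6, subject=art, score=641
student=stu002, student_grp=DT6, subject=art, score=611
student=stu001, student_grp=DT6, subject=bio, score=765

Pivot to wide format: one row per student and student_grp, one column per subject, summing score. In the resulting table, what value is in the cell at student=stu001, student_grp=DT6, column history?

Rows with student=stu001, student_grp=DT6 and subject=history: score values are 925, 336, 190.
925 + 336 + 190 = 1451.

1451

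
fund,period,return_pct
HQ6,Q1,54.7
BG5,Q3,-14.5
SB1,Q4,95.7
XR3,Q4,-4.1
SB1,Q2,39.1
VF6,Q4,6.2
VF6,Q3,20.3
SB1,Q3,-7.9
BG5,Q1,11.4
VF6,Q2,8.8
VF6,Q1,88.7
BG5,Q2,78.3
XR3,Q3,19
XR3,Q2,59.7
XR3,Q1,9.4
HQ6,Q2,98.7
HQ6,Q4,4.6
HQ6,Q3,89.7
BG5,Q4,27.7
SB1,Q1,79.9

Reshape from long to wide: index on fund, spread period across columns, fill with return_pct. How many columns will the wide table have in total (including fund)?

1 column for fund plus 4 distinct period values → 5 columns.

5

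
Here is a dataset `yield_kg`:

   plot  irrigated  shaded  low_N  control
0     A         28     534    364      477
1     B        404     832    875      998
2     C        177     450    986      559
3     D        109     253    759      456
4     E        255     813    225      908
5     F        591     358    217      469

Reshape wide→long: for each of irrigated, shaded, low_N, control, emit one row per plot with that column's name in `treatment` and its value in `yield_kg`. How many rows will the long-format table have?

6 plot values × 4 melted columns = 24 rows.

24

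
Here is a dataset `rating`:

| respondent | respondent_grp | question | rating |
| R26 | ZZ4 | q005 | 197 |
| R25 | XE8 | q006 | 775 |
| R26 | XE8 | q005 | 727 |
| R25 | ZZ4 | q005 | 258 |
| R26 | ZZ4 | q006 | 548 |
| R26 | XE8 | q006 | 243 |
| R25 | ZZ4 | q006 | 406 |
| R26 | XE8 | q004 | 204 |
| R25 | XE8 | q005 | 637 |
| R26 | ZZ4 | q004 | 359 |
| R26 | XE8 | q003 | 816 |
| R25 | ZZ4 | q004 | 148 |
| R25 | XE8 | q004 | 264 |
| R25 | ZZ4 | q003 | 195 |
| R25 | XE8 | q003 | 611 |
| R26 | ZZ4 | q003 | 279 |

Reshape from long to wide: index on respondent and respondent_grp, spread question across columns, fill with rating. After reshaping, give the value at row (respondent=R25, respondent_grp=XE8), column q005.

637

Wide layout: rows indexed by respondent and respondent_grp, columns are the 4 distinct question values (q005, q006, q004, q003).
Cell (respondent=R25, respondent_grp=XE8, question=q005) draws from the long row where respondent=R25, respondent_grp=XE8 and question=q005, which has rating=637.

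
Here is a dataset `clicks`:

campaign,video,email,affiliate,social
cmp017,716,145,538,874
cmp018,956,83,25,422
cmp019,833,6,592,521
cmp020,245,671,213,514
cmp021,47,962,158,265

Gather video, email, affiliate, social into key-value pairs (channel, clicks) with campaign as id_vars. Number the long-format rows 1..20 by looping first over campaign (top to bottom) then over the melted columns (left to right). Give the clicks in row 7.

25

20 rows total (5 × 4). Row 7: index ⌊(7-1)/4⌋ = 1 into campaign → cmp018; (7-1) mod 4 = 2 into the melted columns → affiliate.
So row 7 is (cmp018, affiliate, 25); clicks = 25.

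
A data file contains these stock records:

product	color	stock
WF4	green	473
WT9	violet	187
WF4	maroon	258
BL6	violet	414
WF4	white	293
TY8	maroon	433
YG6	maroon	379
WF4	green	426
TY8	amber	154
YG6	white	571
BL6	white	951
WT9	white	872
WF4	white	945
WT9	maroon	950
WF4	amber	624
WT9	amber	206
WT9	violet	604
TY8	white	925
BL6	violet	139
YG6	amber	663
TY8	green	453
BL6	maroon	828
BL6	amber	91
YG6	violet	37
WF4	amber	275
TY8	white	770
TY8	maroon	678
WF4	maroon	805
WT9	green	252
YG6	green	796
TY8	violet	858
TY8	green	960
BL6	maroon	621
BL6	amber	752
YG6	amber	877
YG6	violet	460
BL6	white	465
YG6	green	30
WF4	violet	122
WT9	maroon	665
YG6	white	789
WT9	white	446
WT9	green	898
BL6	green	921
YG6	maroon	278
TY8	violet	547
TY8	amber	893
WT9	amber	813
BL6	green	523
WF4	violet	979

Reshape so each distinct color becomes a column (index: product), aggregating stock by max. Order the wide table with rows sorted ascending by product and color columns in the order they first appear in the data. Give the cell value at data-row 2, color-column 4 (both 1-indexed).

925

With rows sorted ascending by product, row 2 is product=TY8. color columns in first-appearance order: green, violet, maroon, white, amber; column 4 is white.
Long rows with product=TY8, color=white: max(925, 770) = 925.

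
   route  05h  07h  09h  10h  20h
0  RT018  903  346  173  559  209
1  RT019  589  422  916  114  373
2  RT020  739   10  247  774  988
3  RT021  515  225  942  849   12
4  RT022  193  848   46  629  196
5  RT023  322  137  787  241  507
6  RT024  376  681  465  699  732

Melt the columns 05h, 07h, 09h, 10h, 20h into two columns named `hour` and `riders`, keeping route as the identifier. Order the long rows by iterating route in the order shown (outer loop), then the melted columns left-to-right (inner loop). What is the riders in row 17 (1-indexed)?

35 rows total (7 × 5). Row 17: index ⌊(17-1)/5⌋ = 3 into route → RT021; (17-1) mod 5 = 1 into the melted columns → 07h.
So row 17 is (RT021, 07h, 225); riders = 225.

225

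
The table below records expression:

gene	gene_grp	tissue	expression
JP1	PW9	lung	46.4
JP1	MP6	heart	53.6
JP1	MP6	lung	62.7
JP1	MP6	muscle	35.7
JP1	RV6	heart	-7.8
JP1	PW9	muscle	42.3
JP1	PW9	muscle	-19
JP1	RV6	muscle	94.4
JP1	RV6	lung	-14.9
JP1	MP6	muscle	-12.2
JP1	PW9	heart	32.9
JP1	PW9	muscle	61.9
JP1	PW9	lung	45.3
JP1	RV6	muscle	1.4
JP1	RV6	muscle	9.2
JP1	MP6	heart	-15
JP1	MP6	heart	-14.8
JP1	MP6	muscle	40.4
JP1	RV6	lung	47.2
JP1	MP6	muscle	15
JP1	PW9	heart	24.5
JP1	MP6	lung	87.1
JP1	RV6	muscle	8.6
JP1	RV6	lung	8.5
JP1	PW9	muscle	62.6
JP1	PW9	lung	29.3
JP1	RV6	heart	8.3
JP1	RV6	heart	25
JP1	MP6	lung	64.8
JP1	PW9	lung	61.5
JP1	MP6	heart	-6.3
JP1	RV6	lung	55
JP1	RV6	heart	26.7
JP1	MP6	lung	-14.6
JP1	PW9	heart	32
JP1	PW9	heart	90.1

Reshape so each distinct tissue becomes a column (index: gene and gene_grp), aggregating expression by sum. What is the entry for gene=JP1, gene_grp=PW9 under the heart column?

Rows with gene=JP1, gene_grp=PW9 and tissue=heart: expression values are 32.9, 24.5, 32, 90.1.
32.9 + 24.5 + 32 + 90.1 = 179.5.

179.5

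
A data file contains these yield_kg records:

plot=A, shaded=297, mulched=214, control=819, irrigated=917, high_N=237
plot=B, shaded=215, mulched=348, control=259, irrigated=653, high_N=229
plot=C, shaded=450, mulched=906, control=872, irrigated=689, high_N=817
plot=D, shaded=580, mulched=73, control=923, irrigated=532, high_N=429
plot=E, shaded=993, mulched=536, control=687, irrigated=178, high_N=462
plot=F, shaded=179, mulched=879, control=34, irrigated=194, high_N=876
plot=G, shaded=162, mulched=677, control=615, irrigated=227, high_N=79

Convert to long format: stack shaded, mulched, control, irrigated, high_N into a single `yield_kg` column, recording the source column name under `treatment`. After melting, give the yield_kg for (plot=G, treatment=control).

615

Unpivoting turns each (plot, wide-column) pair into one long row.
The wide cell at row G, column control holds 615, so the long row (G, control) has yield_kg=615.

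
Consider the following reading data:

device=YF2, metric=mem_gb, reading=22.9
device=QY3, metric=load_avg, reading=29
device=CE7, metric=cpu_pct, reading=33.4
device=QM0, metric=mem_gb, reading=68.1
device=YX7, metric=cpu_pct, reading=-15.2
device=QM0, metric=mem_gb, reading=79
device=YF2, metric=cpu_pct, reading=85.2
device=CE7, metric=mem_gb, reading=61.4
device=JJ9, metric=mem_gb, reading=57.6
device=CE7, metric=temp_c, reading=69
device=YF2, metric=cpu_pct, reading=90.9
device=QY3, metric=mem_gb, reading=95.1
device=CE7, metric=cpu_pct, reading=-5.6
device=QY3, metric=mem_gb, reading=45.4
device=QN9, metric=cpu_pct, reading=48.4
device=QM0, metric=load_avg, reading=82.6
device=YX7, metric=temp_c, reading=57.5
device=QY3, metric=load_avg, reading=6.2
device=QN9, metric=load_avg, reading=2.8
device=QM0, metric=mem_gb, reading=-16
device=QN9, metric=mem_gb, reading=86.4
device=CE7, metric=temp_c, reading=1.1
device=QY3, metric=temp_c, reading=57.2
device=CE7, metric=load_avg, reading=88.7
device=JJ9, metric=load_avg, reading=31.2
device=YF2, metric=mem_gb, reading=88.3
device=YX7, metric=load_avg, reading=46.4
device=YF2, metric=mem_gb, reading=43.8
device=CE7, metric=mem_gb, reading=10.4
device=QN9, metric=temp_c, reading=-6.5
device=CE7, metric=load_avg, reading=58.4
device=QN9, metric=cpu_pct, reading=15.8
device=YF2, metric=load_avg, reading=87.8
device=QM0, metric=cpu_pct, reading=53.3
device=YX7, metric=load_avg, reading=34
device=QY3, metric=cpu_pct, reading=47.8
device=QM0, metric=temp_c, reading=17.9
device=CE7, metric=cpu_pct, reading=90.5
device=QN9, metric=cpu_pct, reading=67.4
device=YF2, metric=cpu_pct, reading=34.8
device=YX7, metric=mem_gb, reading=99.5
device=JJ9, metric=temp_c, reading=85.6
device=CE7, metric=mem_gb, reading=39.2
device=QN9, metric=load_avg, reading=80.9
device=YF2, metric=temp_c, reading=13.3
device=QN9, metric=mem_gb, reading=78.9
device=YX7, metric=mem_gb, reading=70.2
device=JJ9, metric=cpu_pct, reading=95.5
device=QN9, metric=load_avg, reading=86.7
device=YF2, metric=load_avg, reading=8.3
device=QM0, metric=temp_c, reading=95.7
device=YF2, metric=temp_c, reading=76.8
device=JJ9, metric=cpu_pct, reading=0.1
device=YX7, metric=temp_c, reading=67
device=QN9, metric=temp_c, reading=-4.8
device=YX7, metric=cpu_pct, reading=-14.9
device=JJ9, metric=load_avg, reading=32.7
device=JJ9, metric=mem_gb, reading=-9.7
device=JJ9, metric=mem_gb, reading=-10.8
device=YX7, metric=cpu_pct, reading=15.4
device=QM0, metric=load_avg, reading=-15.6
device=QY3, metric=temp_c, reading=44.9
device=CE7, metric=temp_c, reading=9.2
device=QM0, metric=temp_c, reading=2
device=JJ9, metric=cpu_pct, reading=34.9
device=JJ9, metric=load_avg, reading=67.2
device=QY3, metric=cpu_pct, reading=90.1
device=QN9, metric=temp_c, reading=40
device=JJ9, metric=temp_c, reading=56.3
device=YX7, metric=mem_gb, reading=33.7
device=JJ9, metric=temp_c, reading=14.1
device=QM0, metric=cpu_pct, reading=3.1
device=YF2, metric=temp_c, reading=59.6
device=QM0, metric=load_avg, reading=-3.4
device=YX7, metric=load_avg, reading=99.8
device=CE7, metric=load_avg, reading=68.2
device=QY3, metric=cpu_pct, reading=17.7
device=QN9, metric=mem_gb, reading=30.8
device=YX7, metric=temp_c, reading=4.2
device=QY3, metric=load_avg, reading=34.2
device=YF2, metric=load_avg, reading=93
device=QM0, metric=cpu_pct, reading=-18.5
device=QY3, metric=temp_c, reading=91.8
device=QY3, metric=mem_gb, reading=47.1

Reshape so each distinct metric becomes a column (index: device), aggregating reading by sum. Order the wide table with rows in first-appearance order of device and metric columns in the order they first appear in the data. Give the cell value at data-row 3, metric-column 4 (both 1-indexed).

With rows in first-appearance order of device, row 3 is device=CE7. metric columns in first-appearance order: mem_gb, load_avg, cpu_pct, temp_c; column 4 is temp_c.
Long rows with device=CE7, metric=temp_c: 69 + 1.1 + 9.2 = 79.3.

79.3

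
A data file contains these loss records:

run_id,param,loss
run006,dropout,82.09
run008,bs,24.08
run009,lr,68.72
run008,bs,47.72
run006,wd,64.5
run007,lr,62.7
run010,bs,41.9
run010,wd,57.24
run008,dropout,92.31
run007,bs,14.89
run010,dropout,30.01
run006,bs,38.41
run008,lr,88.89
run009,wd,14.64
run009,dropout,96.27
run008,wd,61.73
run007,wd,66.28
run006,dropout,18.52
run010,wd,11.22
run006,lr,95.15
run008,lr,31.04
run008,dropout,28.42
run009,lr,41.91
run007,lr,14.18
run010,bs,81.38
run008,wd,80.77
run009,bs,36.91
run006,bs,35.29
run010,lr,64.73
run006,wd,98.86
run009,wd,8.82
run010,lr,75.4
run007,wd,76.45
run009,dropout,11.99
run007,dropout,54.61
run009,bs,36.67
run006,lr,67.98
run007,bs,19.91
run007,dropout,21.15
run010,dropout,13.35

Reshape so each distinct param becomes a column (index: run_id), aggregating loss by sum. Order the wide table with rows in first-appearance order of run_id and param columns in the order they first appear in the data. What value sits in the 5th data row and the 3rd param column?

With rows in first-appearance order of run_id, row 5 is run_id=run010. param columns in first-appearance order: dropout, bs, lr, wd; column 3 is lr.
Long rows with run_id=run010, param=lr: 64.73 + 75.4 = 140.13.

140.13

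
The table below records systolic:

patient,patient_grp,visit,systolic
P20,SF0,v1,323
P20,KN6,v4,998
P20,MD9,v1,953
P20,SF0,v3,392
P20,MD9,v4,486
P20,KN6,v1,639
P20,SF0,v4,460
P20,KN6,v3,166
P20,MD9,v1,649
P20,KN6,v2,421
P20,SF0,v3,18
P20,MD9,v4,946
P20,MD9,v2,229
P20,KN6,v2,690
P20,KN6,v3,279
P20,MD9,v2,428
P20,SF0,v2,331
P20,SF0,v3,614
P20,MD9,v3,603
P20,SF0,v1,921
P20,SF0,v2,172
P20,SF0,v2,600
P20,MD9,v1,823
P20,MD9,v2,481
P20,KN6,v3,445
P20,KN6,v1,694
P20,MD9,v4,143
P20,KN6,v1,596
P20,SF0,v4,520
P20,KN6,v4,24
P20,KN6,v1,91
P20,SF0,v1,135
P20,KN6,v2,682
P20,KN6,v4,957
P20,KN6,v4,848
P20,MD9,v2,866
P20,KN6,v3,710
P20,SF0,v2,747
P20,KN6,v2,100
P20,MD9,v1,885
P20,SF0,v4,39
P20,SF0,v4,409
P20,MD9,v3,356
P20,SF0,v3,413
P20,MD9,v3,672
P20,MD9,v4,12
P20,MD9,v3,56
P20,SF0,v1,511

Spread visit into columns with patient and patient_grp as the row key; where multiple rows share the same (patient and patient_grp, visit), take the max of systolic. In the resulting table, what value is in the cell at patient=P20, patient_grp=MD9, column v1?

Rows with patient=P20, patient_grp=MD9 and visit=v1: systolic values are 953, 649, 823, 885.
max(953, 649, 823, 885) = 953.

953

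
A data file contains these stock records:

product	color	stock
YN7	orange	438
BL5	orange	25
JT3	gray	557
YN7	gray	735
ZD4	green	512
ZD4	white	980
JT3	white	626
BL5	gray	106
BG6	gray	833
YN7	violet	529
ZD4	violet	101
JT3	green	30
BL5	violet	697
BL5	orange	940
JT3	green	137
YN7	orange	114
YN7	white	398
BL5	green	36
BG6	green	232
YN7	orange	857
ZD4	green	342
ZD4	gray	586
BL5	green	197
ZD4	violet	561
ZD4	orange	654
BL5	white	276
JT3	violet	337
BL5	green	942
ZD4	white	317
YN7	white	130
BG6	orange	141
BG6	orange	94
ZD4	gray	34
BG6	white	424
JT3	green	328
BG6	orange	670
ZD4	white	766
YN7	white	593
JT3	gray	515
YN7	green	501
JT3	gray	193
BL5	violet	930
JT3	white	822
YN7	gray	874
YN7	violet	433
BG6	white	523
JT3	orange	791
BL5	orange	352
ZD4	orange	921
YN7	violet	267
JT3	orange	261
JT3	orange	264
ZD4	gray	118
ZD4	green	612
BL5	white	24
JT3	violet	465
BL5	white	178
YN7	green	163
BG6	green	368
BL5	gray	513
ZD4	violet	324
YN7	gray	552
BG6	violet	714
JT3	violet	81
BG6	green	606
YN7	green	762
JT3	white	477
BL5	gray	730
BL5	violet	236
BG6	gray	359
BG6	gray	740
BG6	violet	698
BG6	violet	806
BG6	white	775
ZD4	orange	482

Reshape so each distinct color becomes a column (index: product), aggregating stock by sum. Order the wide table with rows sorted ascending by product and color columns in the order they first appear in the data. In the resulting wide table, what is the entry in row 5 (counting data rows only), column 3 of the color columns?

1466

With rows sorted ascending by product, row 5 is product=ZD4. color columns in first-appearance order: orange, gray, green, white, violet; column 3 is green.
Long rows with product=ZD4, color=green: 512 + 342 + 612 = 1466.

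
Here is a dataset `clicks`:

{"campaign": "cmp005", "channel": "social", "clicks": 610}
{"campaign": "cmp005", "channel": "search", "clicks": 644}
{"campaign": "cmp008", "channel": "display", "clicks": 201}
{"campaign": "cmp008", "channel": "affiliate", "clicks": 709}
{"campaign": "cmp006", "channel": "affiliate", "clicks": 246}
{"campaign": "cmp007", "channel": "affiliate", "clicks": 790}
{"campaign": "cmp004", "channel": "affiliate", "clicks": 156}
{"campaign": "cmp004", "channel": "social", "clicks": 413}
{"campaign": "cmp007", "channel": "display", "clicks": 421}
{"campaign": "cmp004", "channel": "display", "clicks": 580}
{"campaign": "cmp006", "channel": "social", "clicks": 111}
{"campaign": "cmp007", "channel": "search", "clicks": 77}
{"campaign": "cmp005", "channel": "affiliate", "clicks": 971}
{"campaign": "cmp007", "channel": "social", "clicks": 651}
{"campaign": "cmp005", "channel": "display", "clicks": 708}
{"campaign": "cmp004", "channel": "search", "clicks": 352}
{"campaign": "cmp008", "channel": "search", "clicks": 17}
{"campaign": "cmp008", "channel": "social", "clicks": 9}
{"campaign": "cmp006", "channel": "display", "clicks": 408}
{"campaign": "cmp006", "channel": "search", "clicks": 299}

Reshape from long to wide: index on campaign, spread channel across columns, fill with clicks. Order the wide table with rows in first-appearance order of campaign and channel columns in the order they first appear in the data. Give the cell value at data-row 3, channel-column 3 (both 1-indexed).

408

With rows in first-appearance order of campaign, row 3 is campaign=cmp006. channel columns in first-appearance order: social, search, display, affiliate; column 3 is display.
Long rows with campaign=cmp006, channel=display: clicks = 408.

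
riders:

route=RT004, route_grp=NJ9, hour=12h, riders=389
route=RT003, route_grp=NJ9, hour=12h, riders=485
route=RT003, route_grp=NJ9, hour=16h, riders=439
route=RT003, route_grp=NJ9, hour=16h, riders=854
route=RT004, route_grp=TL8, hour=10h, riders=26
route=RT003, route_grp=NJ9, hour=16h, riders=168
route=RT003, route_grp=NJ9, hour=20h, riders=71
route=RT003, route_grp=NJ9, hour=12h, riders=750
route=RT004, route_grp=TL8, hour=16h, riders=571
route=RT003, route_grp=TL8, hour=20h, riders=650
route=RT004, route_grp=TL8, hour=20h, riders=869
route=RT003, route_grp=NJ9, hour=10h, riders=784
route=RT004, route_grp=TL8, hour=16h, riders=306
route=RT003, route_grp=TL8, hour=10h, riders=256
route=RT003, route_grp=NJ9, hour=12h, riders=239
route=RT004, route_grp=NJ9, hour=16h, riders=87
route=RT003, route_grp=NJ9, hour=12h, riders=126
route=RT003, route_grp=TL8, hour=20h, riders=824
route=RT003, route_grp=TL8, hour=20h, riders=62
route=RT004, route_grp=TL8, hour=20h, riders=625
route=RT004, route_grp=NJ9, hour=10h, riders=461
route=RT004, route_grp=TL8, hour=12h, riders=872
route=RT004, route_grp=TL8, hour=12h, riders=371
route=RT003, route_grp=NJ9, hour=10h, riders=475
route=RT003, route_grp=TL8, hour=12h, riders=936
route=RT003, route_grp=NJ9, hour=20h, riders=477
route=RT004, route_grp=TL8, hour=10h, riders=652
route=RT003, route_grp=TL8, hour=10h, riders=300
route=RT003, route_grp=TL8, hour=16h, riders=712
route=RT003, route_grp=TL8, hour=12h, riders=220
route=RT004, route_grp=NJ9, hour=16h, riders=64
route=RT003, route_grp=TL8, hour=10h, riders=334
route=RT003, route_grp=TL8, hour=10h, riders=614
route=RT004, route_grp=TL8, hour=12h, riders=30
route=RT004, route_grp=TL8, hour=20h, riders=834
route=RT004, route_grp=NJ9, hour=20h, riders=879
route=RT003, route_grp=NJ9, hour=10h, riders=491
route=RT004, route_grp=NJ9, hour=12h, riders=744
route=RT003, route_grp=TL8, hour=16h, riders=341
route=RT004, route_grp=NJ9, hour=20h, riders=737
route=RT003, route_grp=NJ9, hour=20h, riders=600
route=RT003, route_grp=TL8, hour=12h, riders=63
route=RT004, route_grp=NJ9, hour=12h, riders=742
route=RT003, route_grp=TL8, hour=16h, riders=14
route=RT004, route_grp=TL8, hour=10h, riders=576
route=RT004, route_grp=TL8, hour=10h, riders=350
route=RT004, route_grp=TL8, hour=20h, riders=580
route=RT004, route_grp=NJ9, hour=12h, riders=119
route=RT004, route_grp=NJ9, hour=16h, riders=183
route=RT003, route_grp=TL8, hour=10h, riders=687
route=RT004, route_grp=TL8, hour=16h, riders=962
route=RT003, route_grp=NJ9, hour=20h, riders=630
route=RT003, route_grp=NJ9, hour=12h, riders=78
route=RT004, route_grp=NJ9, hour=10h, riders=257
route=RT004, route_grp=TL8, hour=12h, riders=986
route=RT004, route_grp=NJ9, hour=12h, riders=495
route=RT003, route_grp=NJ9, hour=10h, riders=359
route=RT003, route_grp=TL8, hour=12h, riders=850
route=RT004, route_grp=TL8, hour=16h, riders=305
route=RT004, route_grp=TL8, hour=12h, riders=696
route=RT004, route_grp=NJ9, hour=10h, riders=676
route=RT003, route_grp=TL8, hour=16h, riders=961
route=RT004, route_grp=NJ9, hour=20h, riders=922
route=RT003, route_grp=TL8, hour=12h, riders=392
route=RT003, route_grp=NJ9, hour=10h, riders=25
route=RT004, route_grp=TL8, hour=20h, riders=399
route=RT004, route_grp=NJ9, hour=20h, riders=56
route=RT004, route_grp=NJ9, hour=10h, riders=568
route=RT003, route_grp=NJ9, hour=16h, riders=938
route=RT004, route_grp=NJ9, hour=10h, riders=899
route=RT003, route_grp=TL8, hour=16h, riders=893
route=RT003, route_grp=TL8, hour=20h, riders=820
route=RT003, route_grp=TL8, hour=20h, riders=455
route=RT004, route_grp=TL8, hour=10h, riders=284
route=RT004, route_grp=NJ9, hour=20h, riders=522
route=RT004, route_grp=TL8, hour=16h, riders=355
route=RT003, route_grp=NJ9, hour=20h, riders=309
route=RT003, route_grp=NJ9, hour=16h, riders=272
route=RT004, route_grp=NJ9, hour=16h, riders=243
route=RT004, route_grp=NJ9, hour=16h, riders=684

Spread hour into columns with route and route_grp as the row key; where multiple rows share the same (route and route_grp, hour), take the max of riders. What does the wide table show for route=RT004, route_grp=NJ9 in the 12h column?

744

Rows with route=RT004, route_grp=NJ9 and hour=12h: riders values are 389, 744, 742, 119, 495.
max(389, 744, 742, 119, 495) = 744.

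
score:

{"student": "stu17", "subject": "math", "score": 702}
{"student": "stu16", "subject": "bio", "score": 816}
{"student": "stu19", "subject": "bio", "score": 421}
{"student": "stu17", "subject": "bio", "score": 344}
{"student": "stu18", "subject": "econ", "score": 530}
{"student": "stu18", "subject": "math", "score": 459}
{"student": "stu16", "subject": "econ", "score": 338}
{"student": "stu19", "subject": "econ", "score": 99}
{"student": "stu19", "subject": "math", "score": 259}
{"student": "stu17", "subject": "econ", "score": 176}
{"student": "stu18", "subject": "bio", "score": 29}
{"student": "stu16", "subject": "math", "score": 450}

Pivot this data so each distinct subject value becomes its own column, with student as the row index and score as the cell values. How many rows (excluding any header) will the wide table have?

4 distinct student values → 4 rows.

4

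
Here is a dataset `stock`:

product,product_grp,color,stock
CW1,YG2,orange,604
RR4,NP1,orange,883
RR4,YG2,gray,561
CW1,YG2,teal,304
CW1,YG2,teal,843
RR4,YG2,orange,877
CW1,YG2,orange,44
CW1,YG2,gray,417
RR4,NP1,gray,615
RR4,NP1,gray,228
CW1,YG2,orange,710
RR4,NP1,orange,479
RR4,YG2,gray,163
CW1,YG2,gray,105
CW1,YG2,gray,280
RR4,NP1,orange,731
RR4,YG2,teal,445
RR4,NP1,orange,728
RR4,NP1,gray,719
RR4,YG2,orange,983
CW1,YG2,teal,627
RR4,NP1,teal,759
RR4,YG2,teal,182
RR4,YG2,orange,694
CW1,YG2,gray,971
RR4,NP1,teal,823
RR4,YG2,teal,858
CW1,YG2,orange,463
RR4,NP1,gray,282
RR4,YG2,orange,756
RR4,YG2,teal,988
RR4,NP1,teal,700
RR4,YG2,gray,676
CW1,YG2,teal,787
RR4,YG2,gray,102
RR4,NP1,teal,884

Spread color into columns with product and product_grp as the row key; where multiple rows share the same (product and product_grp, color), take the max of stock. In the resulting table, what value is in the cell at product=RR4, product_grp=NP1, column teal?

884

Rows with product=RR4, product_grp=NP1 and color=teal: stock values are 759, 823, 700, 884.
max(759, 823, 700, 884) = 884.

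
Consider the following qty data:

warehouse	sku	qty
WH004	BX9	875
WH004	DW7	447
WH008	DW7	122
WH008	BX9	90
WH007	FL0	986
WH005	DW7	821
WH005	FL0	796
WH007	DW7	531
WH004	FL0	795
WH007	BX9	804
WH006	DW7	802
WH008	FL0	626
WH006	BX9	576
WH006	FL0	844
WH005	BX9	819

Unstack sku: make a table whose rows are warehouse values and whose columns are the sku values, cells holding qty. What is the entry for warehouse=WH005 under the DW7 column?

821

Wide layout: rows indexed by warehouse, columns are the 3 distinct sku values (BX9, DW7, FL0).
Cell (warehouse=WH005, sku=DW7) draws from the long row where warehouse=WH005 and sku=DW7, which has qty=821.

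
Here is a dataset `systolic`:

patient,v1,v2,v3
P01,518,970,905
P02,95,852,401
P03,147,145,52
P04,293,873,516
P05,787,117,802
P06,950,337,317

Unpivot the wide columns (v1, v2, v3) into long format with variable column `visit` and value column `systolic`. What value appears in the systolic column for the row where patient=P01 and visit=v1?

Unpivoting turns each (patient, wide-column) pair into one long row.
The wide cell at row P01, column v1 holds 518, so the long row (P01, v1) has systolic=518.

518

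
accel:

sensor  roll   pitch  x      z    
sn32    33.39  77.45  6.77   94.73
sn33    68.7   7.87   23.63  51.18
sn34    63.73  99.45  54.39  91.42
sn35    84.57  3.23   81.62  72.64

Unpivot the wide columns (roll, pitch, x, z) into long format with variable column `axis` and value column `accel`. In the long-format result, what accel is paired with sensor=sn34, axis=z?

Unpivoting turns each (sensor, wide-column) pair into one long row.
The wide cell at row sn34, column z holds 91.42, so the long row (sn34, z) has accel=91.42.

91.42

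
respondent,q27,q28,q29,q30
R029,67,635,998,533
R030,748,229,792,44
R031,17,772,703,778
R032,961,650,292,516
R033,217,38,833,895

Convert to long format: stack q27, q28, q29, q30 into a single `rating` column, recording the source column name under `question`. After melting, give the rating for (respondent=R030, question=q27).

Unpivoting turns each (respondent, wide-column) pair into one long row.
The wide cell at row R030, column q27 holds 748, so the long row (R030, q27) has rating=748.

748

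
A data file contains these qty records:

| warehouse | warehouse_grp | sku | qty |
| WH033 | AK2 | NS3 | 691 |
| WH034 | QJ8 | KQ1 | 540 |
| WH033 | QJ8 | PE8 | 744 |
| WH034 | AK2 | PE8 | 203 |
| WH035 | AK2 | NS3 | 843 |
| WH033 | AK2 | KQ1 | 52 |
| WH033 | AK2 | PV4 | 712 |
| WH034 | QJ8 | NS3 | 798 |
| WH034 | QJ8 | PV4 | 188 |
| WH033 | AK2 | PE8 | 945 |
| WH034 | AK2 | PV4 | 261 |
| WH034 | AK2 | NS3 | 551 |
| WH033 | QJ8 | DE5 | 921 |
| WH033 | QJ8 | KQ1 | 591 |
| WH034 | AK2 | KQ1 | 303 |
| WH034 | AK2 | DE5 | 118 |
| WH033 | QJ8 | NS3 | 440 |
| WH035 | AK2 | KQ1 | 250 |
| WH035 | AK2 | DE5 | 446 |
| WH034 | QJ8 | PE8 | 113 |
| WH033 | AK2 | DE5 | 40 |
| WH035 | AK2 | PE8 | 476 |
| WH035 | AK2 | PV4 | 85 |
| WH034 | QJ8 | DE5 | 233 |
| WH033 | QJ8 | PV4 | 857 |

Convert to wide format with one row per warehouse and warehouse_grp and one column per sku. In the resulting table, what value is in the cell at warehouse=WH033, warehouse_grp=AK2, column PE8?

Wide layout: rows indexed by warehouse and warehouse_grp, columns are the 5 distinct sku values (NS3, KQ1, PE8, PV4, DE5).
Cell (warehouse=WH033, warehouse_grp=AK2, sku=PE8) draws from the long row where warehouse=WH033, warehouse_grp=AK2 and sku=PE8, which has qty=945.

945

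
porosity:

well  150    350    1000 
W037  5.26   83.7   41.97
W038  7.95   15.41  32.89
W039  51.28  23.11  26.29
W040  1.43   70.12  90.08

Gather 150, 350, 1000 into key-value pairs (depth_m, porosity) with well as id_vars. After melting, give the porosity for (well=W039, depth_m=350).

23.11

Unpivoting turns each (well, wide-column) pair into one long row.
The wide cell at row W039, column 350 holds 23.11, so the long row (W039, 350) has porosity=23.11.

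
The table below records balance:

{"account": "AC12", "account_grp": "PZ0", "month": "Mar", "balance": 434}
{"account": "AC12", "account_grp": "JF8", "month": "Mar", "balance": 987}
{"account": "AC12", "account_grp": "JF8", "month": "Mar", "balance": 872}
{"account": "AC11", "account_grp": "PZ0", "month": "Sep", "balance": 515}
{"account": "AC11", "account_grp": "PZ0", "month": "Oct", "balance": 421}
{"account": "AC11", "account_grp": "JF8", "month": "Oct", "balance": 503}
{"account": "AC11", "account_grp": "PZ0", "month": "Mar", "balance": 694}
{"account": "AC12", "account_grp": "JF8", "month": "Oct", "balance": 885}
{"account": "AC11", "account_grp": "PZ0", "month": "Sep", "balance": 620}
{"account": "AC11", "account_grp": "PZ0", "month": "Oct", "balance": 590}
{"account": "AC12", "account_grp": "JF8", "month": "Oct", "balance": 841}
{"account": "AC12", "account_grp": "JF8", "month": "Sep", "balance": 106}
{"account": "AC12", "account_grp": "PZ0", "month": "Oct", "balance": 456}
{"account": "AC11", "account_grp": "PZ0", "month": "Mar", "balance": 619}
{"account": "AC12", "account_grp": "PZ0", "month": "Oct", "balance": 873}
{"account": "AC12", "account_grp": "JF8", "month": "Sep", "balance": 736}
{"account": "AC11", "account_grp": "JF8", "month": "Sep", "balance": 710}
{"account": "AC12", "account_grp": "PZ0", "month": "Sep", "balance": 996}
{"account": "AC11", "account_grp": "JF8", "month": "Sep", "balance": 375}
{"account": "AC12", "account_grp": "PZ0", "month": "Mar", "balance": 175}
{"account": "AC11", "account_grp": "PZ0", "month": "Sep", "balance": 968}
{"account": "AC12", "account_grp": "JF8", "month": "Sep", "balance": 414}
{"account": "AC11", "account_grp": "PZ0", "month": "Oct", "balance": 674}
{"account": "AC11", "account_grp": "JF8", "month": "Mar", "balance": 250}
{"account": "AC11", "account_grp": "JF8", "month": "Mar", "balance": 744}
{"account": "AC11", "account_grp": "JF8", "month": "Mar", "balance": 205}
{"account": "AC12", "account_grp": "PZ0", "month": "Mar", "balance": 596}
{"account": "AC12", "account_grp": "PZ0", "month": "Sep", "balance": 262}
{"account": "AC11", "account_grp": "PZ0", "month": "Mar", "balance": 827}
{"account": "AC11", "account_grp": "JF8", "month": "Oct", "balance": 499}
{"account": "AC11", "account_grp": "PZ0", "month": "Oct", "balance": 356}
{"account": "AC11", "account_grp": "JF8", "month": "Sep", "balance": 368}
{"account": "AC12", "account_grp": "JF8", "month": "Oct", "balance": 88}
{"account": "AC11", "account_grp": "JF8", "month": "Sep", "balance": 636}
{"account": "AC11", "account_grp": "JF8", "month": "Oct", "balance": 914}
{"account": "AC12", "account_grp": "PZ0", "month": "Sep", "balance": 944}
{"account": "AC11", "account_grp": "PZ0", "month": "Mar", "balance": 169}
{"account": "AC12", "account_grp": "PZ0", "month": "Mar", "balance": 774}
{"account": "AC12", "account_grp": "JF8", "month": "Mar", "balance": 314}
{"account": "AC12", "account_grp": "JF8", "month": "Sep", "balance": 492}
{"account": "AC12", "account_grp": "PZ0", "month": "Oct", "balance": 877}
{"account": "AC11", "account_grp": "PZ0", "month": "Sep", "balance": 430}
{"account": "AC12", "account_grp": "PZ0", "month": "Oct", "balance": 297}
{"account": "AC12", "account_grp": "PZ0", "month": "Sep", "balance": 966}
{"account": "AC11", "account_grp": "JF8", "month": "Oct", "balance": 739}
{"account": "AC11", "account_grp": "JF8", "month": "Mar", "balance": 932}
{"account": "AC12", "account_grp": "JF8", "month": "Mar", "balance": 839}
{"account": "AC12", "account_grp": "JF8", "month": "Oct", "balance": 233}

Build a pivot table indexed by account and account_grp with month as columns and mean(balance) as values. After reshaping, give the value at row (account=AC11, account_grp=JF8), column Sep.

522.25

Rows with account=AC11, account_grp=JF8 and month=Sep: balance values are 710, 375, 368, 636.
(710 + 375 + 368 + 636) / 4 = 522.25.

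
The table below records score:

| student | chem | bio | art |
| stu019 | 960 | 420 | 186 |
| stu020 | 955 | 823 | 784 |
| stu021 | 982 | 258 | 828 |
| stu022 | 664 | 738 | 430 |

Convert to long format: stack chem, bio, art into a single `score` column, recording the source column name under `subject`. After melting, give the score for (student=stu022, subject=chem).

664

Unpivoting turns each (student, wide-column) pair into one long row.
The wide cell at row stu022, column chem holds 664, so the long row (stu022, chem) has score=664.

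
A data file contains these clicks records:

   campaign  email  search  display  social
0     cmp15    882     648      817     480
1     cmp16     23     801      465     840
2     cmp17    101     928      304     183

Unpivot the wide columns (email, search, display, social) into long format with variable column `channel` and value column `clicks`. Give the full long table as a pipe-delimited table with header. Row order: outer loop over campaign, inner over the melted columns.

Each (campaign, column) pair becomes one row: 3 × 4 = 12 rows.
For example, (cmp15, email) → clicks=882.

| campaign | channel | clicks |
| cmp15 | email | 882 |
| cmp15 | search | 648 |
| cmp15 | display | 817 |
| cmp15 | social | 480 |
| cmp16 | email | 23 |
| cmp16 | search | 801 |
| cmp16 | display | 465 |
| cmp16 | social | 840 |
| cmp17 | email | 101 |
| cmp17 | search | 928 |
| cmp17 | display | 304 |
| cmp17 | social | 183 |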